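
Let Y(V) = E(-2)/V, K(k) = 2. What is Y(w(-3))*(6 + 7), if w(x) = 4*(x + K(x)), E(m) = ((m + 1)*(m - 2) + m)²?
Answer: -13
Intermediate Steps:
E(m) = (m + (1 + m)*(-2 + m))² (E(m) = ((1 + m)*(-2 + m) + m)² = (m + (1 + m)*(-2 + m))²)
w(x) = 8 + 4*x (w(x) = 4*(x + 2) = 4*(2 + x) = 8 + 4*x)
Y(V) = 4/V (Y(V) = (-2 + (-2)²)²/V = (-2 + 4)²/V = 2²/V = 4/V)
Y(w(-3))*(6 + 7) = (4/(8 + 4*(-3)))*(6 + 7) = (4/(8 - 12))*13 = (4/(-4))*13 = (4*(-¼))*13 = -1*13 = -13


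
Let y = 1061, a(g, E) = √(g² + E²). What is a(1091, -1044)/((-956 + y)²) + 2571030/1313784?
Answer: 142835/72988 + √2280217/11025 ≈ 2.0939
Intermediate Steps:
a(g, E) = √(E² + g²)
a(1091, -1044)/((-956 + y)²) + 2571030/1313784 = √((-1044)² + 1091²)/((-956 + 1061)²) + 2571030/1313784 = √(1089936 + 1190281)/(105²) + 2571030*(1/1313784) = √2280217/11025 + 142835/72988 = 142835/72988 + √2280217/11025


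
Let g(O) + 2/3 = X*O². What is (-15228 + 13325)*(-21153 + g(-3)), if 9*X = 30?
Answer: 120595013/3 ≈ 4.0198e+7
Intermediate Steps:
X = 10/3 (X = (⅑)*30 = 10/3 ≈ 3.3333)
g(O) = -⅔ + 10*O²/3
(-15228 + 13325)*(-21153 + g(-3)) = (-15228 + 13325)*(-21153 + (-⅔ + (10/3)*(-3)²)) = -1903*(-21153 + (-⅔ + (10/3)*9)) = -1903*(-21153 + (-⅔ + 30)) = -1903*(-21153 + 88/3) = -1903*(-63371/3) = 120595013/3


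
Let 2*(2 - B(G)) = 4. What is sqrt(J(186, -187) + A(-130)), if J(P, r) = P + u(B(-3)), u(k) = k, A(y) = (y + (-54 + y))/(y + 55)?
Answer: 2*sqrt(10698)/15 ≈ 13.791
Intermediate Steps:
B(G) = 0 (B(G) = 2 - 1/2*4 = 2 - 2 = 0)
A(y) = (-54 + 2*y)/(55 + y)
J(P, r) = P (J(P, r) = P + 0 = P)
sqrt(J(186, -187) + A(-130)) = sqrt(186 + 2*(-27 - 130)/(55 - 130)) = sqrt(186 + 2*(-157)/(-75)) = sqrt(186 + 2*(-1/75)*(-157)) = sqrt(186 + 314/75) = sqrt(14264/75) = 2*sqrt(10698)/15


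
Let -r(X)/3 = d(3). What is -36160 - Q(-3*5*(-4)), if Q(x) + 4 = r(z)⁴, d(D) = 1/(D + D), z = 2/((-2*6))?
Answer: -578497/16 ≈ -36156.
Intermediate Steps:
z = -⅙ (z = 2/(-12) = 2*(-1/12) = -⅙ ≈ -0.16667)
d(D) = 1/(2*D)
r(X) = -½ (r(X) = -3/(2*3) = -3*⅙ = -½)
Q(x) = -63/16 (Q(x) = -4 + (-½)⁴ = -4 + 1/16 = -63/16)
-36160 - Q(-3*5*(-4)) = -36160 - 1*(-63/16) = -36160 + 63/16 = -578497/16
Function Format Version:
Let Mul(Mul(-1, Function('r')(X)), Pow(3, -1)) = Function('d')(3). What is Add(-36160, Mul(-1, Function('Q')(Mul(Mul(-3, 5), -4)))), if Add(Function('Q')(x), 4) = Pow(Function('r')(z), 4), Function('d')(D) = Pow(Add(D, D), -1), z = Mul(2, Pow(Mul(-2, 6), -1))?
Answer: Rational(-578497, 16) ≈ -36156.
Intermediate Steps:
z = Rational(-1, 6) (z = Mul(2, Pow(-12, -1)) = Mul(2, Rational(-1, 12)) = Rational(-1, 6) ≈ -0.16667)
Function('d')(D) = Mul(Rational(1, 2), Pow(D, -1)) (Function('d')(D) = Pow(Mul(2, D), -1) = Mul(Rational(1, 2), Pow(D, -1)))
Function('r')(X) = Rational(-1, 2) (Function('r')(X) = Mul(-3, Mul(Rational(1, 2), Pow(3, -1))) = Mul(-3, Mul(Rational(1, 2), Rational(1, 3))) = Mul(-3, Rational(1, 6)) = Rational(-1, 2))
Function('Q')(x) = Rational(-63, 16) (Function('Q')(x) = Add(-4, Pow(Rational(-1, 2), 4)) = Add(-4, Rational(1, 16)) = Rational(-63, 16))
Add(-36160, Mul(-1, Function('Q')(Mul(Mul(-3, 5), -4)))) = Add(-36160, Mul(-1, Rational(-63, 16))) = Add(-36160, Rational(63, 16)) = Rational(-578497, 16)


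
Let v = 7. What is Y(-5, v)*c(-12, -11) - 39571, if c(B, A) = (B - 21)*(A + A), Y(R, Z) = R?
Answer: -43201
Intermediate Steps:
c(B, A) = 2*A*(-21 + B) (c(B, A) = (-21 + B)*(2*A) = 2*A*(-21 + B))
Y(-5, v)*c(-12, -11) - 39571 = -10*(-11)*(-21 - 12) - 39571 = -10*(-11)*(-33) - 39571 = -5*726 - 39571 = -3630 - 39571 = -43201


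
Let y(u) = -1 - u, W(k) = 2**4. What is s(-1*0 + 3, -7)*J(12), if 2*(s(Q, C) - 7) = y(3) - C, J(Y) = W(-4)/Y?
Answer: 34/3 ≈ 11.333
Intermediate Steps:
W(k) = 16
J(Y) = 16/Y
s(Q, C) = 5 - C/2 (s(Q, C) = 7 + ((-1 - 1*3) - C)/2 = 7 + ((-1 - 3) - C)/2 = 7 + (-4 - C)/2 = 7 + (-2 - C/2) = 5 - C/2)
s(-1*0 + 3, -7)*J(12) = (5 - 1/2*(-7))*(16/12) = (5 + 7/2)*(16*(1/12)) = (17/2)*(4/3) = 34/3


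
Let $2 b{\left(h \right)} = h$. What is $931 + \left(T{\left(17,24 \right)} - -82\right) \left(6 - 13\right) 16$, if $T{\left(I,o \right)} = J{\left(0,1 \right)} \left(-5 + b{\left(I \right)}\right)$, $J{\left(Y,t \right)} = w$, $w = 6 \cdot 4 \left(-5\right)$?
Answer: $38787$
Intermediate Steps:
$b{\left(h \right)} = \frac{h}{2}$
$w = -120$ ($w = 24 \left(-5\right) = -120$)
$J{\left(Y,t \right)} = -120$
$T{\left(I,o \right)} = 600 - 60 I$ ($T{\left(I,o \right)} = - 120 \left(-5 + \frac{I}{2}\right) = 600 - 60 I$)
$931 + \left(T{\left(17,24 \right)} - -82\right) \left(6 - 13\right) 16 = 931 + \left(\left(600 - 1020\right) - -82\right) \left(6 - 13\right) 16 = 931 + \left(\left(600 - 1020\right) + 82\right) \left(\left(-7\right) 16\right) = 931 + \left(-420 + 82\right) \left(-112\right) = 931 - -37856 = 931 + 37856 = 38787$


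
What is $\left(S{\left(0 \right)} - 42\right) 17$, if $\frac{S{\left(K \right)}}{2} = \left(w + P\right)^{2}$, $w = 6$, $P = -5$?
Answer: $-680$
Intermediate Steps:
$S{\left(K \right)} = 2$ ($S{\left(K \right)} = 2 \left(6 - 5\right)^{2} = 2 \cdot 1^{2} = 2 \cdot 1 = 2$)
$\left(S{\left(0 \right)} - 42\right) 17 = \left(2 - 42\right) 17 = \left(-40\right) 17 = -680$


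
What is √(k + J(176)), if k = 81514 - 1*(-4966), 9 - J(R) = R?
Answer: √86313 ≈ 293.79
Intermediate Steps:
J(R) = 9 - R
k = 86480 (k = 81514 + 4966 = 86480)
√(k + J(176)) = √(86480 + (9 - 1*176)) = √(86480 + (9 - 176)) = √(86480 - 167) = √86313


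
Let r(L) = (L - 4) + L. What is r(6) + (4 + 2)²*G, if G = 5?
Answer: 188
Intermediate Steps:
r(L) = -4 + 2*L (r(L) = (-4 + L) + L = -4 + 2*L)
r(6) + (4 + 2)²*G = (-4 + 2*6) + (4 + 2)²*5 = (-4 + 12) + 6²*5 = 8 + 36*5 = 8 + 180 = 188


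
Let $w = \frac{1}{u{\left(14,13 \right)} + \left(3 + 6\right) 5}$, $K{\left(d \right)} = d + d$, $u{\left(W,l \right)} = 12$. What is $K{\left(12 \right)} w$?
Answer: $\frac{8}{19} \approx 0.42105$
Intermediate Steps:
$K{\left(d \right)} = 2 d$
$w = \frac{1}{57}$ ($w = \frac{1}{12 + \left(3 + 6\right) 5} = \frac{1}{12 + 9 \cdot 5} = \frac{1}{12 + 45} = \frac{1}{57} \approx 0.017544$)
$K{\left(12 \right)} w = 2 \cdot 12 \cdot \frac{1}{57} = 24 \cdot \frac{1}{57} = \frac{8}{19}$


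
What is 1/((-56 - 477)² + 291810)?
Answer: 1/575899 ≈ 1.7364e-6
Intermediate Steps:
1/((-56 - 477)² + 291810) = 1/((-533)² + 291810) = 1/(284089 + 291810) = 1/575899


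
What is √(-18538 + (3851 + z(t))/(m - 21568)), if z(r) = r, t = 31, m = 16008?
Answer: I*√35818618795/1390 ≈ 136.16*I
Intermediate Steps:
√(-18538 + (3851 + z(t))/(m - 21568)) = √(-18538 + (3851 + 31)/(16008 - 21568)) = √(-18538 + 3882/(-5560)) = √(-18538 + 3882*(-1/5560)) = √(-18538 - 1941/2780) = √(-51537581/2780) = I*√35818618795/1390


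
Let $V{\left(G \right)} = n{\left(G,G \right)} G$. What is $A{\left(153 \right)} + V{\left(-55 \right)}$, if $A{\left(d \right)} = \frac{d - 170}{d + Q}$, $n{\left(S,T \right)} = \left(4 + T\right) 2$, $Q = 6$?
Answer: $\frac{891973}{159} \approx 5609.9$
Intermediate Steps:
$n{\left(S,T \right)} = 8 + 2 T$
$V{\left(G \right)} = G \left(8 + 2 G\right)$ ($V{\left(G \right)} = \left(8 + 2 G\right) G = G \left(8 + 2 G\right)$)
$A{\left(d \right)} = \frac{-170 + d}{6 + d}$ ($A{\left(d \right)} = \frac{d - 170}{d + 6} = \frac{-170 + d}{6 + d}$)
$A{\left(153 \right)} + V{\left(-55 \right)} = \frac{-170 + 153}{6 + 153} + 2 \left(-55\right) \left(4 - 55\right) = \frac{1}{159} \left(-17\right) + 2 \left(-55\right) \left(-51\right) = \frac{1}{159} \left(-17\right) + 5610 = - \frac{17}{159} + 5610 = \frac{891973}{159}$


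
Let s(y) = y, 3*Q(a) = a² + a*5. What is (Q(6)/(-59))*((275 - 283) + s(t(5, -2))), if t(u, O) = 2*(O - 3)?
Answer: 396/59 ≈ 6.7119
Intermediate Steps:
t(u, O) = -6 + 2*O (t(u, O) = 2*(-3 + O) = -6 + 2*O)
Q(a) = a²/3 + 5*a/3 (Q(a) = (a² + a*5)/3 = (a² + 5*a)/3 = a²/3 + 5*a/3)
(Q(6)/(-59))*((275 - 283) + s(t(5, -2))) = (((⅓)*6*(5 + 6))/(-59))*((275 - 283) + (-6 + 2*(-2))) = (((⅓)*6*11)*(-1/59))*(-8 + (-6 - 4)) = (22*(-1/59))*(-8 - 10) = -22/59*(-18) = 396/59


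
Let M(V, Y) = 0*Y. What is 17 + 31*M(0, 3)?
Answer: 17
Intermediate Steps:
M(V, Y) = 0
17 + 31*M(0, 3) = 17 + 31*0 = 17 + 0 = 17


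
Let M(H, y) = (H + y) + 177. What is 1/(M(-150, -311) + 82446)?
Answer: 1/82162 ≈ 1.2171e-5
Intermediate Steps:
M(H, y) = 177 + H + y
1/(M(-150, -311) + 82446) = 1/((177 - 150 - 311) + 82446) = 1/(-284 + 82446) = 1/82162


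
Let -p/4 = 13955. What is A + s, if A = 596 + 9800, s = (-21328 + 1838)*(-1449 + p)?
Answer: 1116183206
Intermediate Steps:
p = -55820 (p = -4*13955 = -55820)
s = 1116172810 (s = (-21328 + 1838)*(-1449 - 55820) = -19490*(-57269) = 1116172810)
A = 10396
A + s = 10396 + 1116172810 = 1116183206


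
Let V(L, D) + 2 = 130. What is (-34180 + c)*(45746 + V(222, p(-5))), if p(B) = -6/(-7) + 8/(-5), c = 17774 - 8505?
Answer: -1142767214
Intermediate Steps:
c = 9269
p(B) = -26/35 (p(B) = -6*(-⅐) + 8*(-⅕) = 6/7 - 8/5 = -26/35)
V(L, D) = 128 (V(L, D) = -2 + 130 = 128)
(-34180 + c)*(45746 + V(222, p(-5))) = (-34180 + 9269)*(45746 + 128) = -24911*45874 = -1142767214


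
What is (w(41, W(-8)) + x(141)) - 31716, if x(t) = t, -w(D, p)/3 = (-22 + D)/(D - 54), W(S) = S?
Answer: -410418/13 ≈ -31571.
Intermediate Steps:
w(D, p) = -3*(-22 + D)/(-54 + D) (w(D, p) = -3*(-22 + D)/(D - 54) = -3*(-22 + D)/(-54 + D))
(w(41, W(-8)) + x(141)) - 31716 = (3*(22 - 1*41)/(-54 + 41) + 141) - 31716 = (3*(22 - 41)/(-13) + 141) - 31716 = (3*(-1/13)*(-19) + 141) - 31716 = (57/13 + 141) - 31716 = 1890/13 - 31716 = -410418/13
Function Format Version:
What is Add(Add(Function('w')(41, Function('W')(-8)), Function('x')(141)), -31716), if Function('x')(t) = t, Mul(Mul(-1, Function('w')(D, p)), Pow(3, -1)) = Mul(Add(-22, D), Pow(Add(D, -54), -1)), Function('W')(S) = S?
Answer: Rational(-410418, 13) ≈ -31571.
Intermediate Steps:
Function('w')(D, p) = Mul(-3, Pow(Add(-54, D), -1), Add(-22, D)) (Function('w')(D, p) = Mul(-3, Mul(Add(-22, D), Pow(Add(D, -54), -1))) = Mul(-3, Mul(Add(-22, D), Pow(Add(-54, D), -1))) = Mul(-3, Mul(Pow(Add(-54, D), -1), Add(-22, D))) = Mul(-3, Pow(Add(-54, D), -1), Add(-22, D)))
Add(Add(Function('w')(41, Function('W')(-8)), Function('x')(141)), -31716) = Add(Add(Mul(3, Pow(Add(-54, 41), -1), Add(22, Mul(-1, 41))), 141), -31716) = Add(Add(Mul(3, Pow(-13, -1), Add(22, -41)), 141), -31716) = Add(Add(Mul(3, Rational(-1, 13), -19), 141), -31716) = Add(Add(Rational(57, 13), 141), -31716) = Add(Rational(1890, 13), -31716) = Rational(-410418, 13)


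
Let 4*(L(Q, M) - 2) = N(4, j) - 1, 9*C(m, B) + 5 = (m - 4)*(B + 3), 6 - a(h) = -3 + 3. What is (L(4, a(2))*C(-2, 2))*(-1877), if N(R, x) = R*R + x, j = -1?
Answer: 722645/18 ≈ 40147.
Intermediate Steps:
N(R, x) = x + R² (N(R, x) = R² + x = x + R²)
a(h) = 6 (a(h) = 6 - (-3 + 3) = 6 - 1*0 = 6 + 0 = 6)
C(m, B) = -5/9 + (-4 + m)*(3 + B)/9 (C(m, B) = -5/9 + ((m - 4)*(B + 3))/9 = -5/9 + ((-4 + m)*(3 + B))/9 = -5/9 + (-4 + m)*(3 + B)/9)
L(Q, M) = 11/2 (L(Q, M) = 2 + ((-1 + 4²) - 1)/4 = 2 + ((-1 + 16) - 1)/4 = 2 + (15 - 1)/4 = 2 + (¼)*14 = 2 + 7/2 = 11/2)
(L(4, a(2))*C(-2, 2))*(-1877) = (11*(-17/9 - 4/9*2 + (⅓)*(-2) + (⅑)*2*(-2))/2)*(-1877) = (11*(-17/9 - 8/9 - ⅔ - 4/9)/2)*(-1877) = ((11/2)*(-35/9))*(-1877) = -385/18*(-1877) = 722645/18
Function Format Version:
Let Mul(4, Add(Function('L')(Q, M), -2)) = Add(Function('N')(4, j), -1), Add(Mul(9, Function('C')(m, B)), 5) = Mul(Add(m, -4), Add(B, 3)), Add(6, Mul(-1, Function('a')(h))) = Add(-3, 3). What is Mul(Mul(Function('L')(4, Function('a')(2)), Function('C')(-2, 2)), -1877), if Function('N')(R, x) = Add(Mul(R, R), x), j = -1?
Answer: Rational(722645, 18) ≈ 40147.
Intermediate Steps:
Function('N')(R, x) = Add(x, Pow(R, 2)) (Function('N')(R, x) = Add(Pow(R, 2), x) = Add(x, Pow(R, 2)))
Function('a')(h) = 6 (Function('a')(h) = Add(6, Mul(-1, Add(-3, 3))) = Add(6, Mul(-1, 0)) = Add(6, 0) = 6)
Function('C')(m, B) = Add(Rational(-5, 9), Mul(Rational(1, 9), Add(-4, m), Add(3, B))) (Function('C')(m, B) = Add(Rational(-5, 9), Mul(Rational(1, 9), Mul(Add(m, -4), Add(B, 3)))) = Add(Rational(-5, 9), Mul(Rational(1, 9), Mul(Add(-4, m), Add(3, B)))) = Add(Rational(-5, 9), Mul(Rational(1, 9), Add(-4, m), Add(3, B))))
Function('L')(Q, M) = Rational(11, 2) (Function('L')(Q, M) = Add(2, Mul(Rational(1, 4), Add(Add(-1, Pow(4, 2)), -1))) = Add(2, Mul(Rational(1, 4), Add(Add(-1, 16), -1))) = Add(2, Mul(Rational(1, 4), Add(15, -1))) = Add(2, Mul(Rational(1, 4), 14)) = Add(2, Rational(7, 2)) = Rational(11, 2))
Mul(Mul(Function('L')(4, Function('a')(2)), Function('C')(-2, 2)), -1877) = Mul(Mul(Rational(11, 2), Add(Rational(-17, 9), Mul(Rational(-4, 9), 2), Mul(Rational(1, 3), -2), Mul(Rational(1, 9), 2, -2))), -1877) = Mul(Mul(Rational(11, 2), Add(Rational(-17, 9), Rational(-8, 9), Rational(-2, 3), Rational(-4, 9))), -1877) = Mul(Mul(Rational(11, 2), Rational(-35, 9)), -1877) = Mul(Rational(-385, 18), -1877) = Rational(722645, 18)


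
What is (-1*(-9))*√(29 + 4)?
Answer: 9*√33 ≈ 51.701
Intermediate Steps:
(-1*(-9))*√(29 + 4) = 9*√33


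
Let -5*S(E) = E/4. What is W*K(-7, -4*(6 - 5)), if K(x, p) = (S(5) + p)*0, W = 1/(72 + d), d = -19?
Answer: 0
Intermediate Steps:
S(E) = -E/20 (S(E) = -E/(5*4) = -E/20)
W = 1/53 (W = 1/(72 - 19) = 1/53 ≈ 0.018868)
K(x, p) = 0 (K(x, p) = (-1/20*5 + p)*0 = (-¼ + p)*0 = 0)
W*K(-7, -4*(6 - 5)) = (1/53)*0 = 0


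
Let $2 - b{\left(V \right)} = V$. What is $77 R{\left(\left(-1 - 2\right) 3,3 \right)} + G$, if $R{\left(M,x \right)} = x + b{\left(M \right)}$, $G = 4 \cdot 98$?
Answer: $1470$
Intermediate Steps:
$b{\left(V \right)} = 2 - V$
$G = 392$
$R{\left(M,x \right)} = 2 + x - M$ ($R{\left(M,x \right)} = x - \left(-2 + M\right) = 2 + x - M$)
$77 R{\left(\left(-1 - 2\right) 3,3 \right)} + G = 77 \left(2 + 3 - \left(-1 - 2\right) 3\right) + 392 = 77 \left(2 + 3 - \left(-3\right) 3\right) + 392 = 77 \left(2 + 3 - -9\right) + 392 = 77 \left(2 + 3 + 9\right) + 392 = 77 \cdot 14 + 392 = 1078 + 392 = 1470$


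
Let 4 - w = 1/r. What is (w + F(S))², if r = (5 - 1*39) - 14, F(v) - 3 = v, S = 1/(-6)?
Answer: 108241/2304 ≈ 46.980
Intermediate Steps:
S = -⅙ ≈ -0.16667
F(v) = 3 + v
r = -48 (r = (5 - 39) - 14 = -34 - 14 = -48)
w = 193/48 (w = 4 - 1/(-48) = 4 - 1*(-1/48) = 4 + 1/48 = 193/48 ≈ 4.0208)
(w + F(S))² = (193/48 + (3 - ⅙))² = (193/48 + 17/6)² = (329/48)² = 108241/2304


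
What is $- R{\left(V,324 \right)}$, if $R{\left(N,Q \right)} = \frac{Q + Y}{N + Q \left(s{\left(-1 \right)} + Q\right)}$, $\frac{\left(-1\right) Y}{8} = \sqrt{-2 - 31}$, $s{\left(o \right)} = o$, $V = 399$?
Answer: $- \frac{108}{35017} + \frac{8 i \sqrt{33}}{105051} \approx -0.0030842 + 0.00043747 i$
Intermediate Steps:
$Y = - 8 i \sqrt{33}$ ($Y = - 8 \sqrt{-2 - 31} = - 8 \sqrt{-33} = - 8 i \sqrt{33} \approx - 45.956 i$)
$R{\left(N,Q \right)} = \frac{Q - 8 i \sqrt{33}}{N + Q \left(-1 + Q\right)}$
$- R{\left(V,324 \right)} = - \frac{324 - 8 i \sqrt{33}}{399 + 324^{2} - 324} = - \frac{324 - 8 i \sqrt{33}}{399 + 104976 - 324} = - \frac{324 - 8 i \sqrt{33}}{105051} = - (\frac{108}{35017} - \frac{8 i \sqrt{33}}{105051}) = - \frac{108}{35017} + \frac{8 i \sqrt{33}}{105051}$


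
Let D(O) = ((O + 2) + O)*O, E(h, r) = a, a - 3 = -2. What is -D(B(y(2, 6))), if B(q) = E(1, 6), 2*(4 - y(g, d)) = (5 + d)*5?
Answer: -4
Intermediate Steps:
y(g, d) = -17/2 - 5*d/2 (y(g, d) = 4 - (5 + d)*5/2 = 4 - (25 + 5*d)/2 = 4 + (-25/2 - 5*d/2) = -17/2 - 5*d/2)
a = 1 (a = 3 - 2 = 1)
E(h, r) = 1
B(q) = 1
D(O) = O*(2 + 2*O) (D(O) = ((2 + O) + O)*O = (2 + 2*O)*O = O*(2 + 2*O))
-D(B(y(2, 6))) = -2*(1 + 1) = -2*2 = -1*4 = -4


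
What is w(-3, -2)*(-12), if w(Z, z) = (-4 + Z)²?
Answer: -588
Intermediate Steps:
w(-3, -2)*(-12) = (-4 - 3)²*(-12) = (-7)²*(-12) = 49*(-12) = -588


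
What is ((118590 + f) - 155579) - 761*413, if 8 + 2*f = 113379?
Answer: -589193/2 ≈ -2.9460e+5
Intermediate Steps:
f = 113371/2 (f = -4 + (1/2)*113379 = -4 + 113379/2 = 113371/2 ≈ 56686.)
((118590 + f) - 155579) - 761*413 = ((118590 + 113371/2) - 155579) - 761*413 = (350551/2 - 155579) - 314293 = 39393/2 - 314293 = -589193/2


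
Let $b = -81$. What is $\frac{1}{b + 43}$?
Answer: $- \frac{1}{38} \approx -0.026316$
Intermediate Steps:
$\frac{1}{b + 43} = \frac{1}{-81 + 43} = \frac{1}{-38} = - \frac{1}{38}$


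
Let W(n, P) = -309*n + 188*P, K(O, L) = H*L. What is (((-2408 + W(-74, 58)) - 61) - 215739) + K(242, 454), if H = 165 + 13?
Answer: -103626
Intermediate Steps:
H = 178
K(O, L) = 178*L
(((-2408 + W(-74, 58)) - 61) - 215739) + K(242, 454) = (((-2408 + (-309*(-74) + 188*58)) - 61) - 215739) + 178*454 = (((-2408 + (22866 + 10904)) - 61) - 215739) + 80812 = (((-2408 + 33770) - 61) - 215739) + 80812 = ((31362 - 61) - 215739) + 80812 = (31301 - 215739) + 80812 = -184438 + 80812 = -103626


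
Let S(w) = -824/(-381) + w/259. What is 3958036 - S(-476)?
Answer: 55796428912/14097 ≈ 3.9580e+6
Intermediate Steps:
S(w) = 824/381 + w/259 (S(w) = -824*(-1/381) + w*(1/259) = 824/381 + w/259)
3958036 - S(-476) = 3958036 - (824/381 + (1/259)*(-476)) = 3958036 - (824/381 - 68/37) = 3958036 - 1*4580/14097 = 3958036 - 4580/14097 = 55796428912/14097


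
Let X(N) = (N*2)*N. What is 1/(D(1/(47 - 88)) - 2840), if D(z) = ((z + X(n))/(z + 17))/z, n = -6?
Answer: -696/2097631 ≈ -0.00033180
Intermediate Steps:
X(N) = 2*N² (X(N) = (2*N)*N = 2*N²)
D(z) = (72 + z)/(z*(17 + z)) (D(z) = ((z + 2*(-6)²)/(z + 17))/z = ((z + 2*36)/(17 + z))/z = ((z + 72)/(17 + z))/z = ((72 + z)/(17 + z))/z = (72 + z)/(z*(17 + z)))
1/(D(1/(47 - 88)) - 2840) = 1/((72 + 1/(47 - 88))/((1/(47 - 88))*(17 + 1/(47 - 88))) - 2840) = 1/((72 + 1/(-41))/((1/(-41))*(17 + 1/(-41))) - 2840) = 1/((72 - 1/41)/((-1/41)*(17 - 1/41)) - 2840) = 1/(-41*2951/41/696/41 - 2840) = 1/(-41*41/696*2951/41 - 2840) = 1/(-120991/696 - 2840) = 1/(-2097631/696) = -696/2097631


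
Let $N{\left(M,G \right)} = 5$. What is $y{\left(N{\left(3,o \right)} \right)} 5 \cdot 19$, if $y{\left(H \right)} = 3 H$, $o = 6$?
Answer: $1425$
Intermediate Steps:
$y{\left(N{\left(3,o \right)} \right)} 5 \cdot 19 = 3 \cdot 5 \cdot 5 \cdot 19 = 15 \cdot 5 \cdot 19 = 75 \cdot 19 = 1425$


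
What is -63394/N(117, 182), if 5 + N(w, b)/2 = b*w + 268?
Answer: -31697/21557 ≈ -1.4704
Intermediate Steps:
N(w, b) = 526 + 2*b*w (N(w, b) = -10 + 2*(b*w + 268) = -10 + 2*(268 + b*w) = -10 + (536 + 2*b*w) = 526 + 2*b*w)
-63394/N(117, 182) = -63394/(526 + 2*182*117) = -63394/(526 + 42588) = -63394/43114 = -63394*1/43114 = -31697/21557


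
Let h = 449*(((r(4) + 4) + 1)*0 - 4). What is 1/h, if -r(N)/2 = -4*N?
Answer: -1/1796 ≈ -0.00055679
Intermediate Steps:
r(N) = 8*N (r(N) = -(-8)*N = 8*N)
h = -1796 (h = 449*(((8*4 + 4) + 1)*0 - 4) = 449*(((32 + 4) + 1)*0 - 4) = 449*((36 + 1)*0 - 4) = 449*(37*0 - 4) = 449*(0 - 4) = 449*(-4) = -1796)
1/h = 1/(-1796) = -1/1796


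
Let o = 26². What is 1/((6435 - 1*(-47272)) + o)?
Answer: 1/54383 ≈ 1.8388e-5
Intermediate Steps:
o = 676
1/((6435 - 1*(-47272)) + o) = 1/((6435 - 1*(-47272)) + 676) = 1/((6435 + 47272) + 676) = 1/(53707 + 676) = 1/54383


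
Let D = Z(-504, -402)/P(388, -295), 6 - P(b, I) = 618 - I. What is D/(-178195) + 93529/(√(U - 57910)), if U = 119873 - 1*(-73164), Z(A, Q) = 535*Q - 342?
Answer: -215412/161622865 + 93529*√135127/135127 ≈ 254.43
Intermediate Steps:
Z(A, Q) = -342 + 535*Q
U = 193037 (U = 119873 + 73164 = 193037)
P(b, I) = -612 + I (P(b, I) = 6 - (618 - I) = 6 + (-618 + I) = -612 + I)
D = 215412/907 (D = (-342 + 535*(-402))/(-612 - 295) = (-342 - 215070)/(-907) = -215412*(-1/907) = 215412/907 ≈ 237.50)
D/(-178195) + 93529/(√(U - 57910)) = (215412/907)/(-178195) + 93529/(√(193037 - 57910)) = (215412/907)*(-1/178195) + 93529/(√135127) = -215412/161622865 + 93529*(√135127/135127) = -215412/161622865 + 93529*√135127/135127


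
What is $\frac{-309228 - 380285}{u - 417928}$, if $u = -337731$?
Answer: $\frac{689513}{755659} \approx 0.91247$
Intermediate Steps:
$\frac{-309228 - 380285}{u - 417928} = \frac{-309228 - 380285}{-337731 - 417928} = - \frac{689513}{-755659} = \left(-689513\right) \left(- \frac{1}{755659}\right) = \frac{689513}{755659}$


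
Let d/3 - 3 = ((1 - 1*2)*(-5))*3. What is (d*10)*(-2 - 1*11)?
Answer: -7020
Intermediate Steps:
d = 54 (d = 9 + 3*(((1 - 1*2)*(-5))*3) = 9 + 3*(((1 - 2)*(-5))*3) = 9 + 3*(-1*(-5)*3) = 9 + 3*(5*3) = 9 + 3*15 = 9 + 45 = 54)
(d*10)*(-2 - 1*11) = (54*10)*(-2 - 1*11) = 540*(-2 - 11) = 540*(-13) = -7020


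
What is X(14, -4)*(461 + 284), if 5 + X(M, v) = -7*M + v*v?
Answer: -64815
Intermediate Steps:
X(M, v) = -5 + v² - 7*M (X(M, v) = -5 + (-7*M + v*v) = -5 + (-7*M + v²) = -5 + (v² - 7*M) = -5 + v² - 7*M)
X(14, -4)*(461 + 284) = (-5 + (-4)² - 7*14)*(461 + 284) = (-5 + 16 - 98)*745 = -87*745 = -64815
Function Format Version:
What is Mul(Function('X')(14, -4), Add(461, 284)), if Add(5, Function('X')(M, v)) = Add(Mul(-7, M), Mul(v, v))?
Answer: -64815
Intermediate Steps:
Function('X')(M, v) = Add(-5, Pow(v, 2), Mul(-7, M)) (Function('X')(M, v) = Add(-5, Add(Mul(-7, M), Mul(v, v))) = Add(-5, Add(Mul(-7, M), Pow(v, 2))) = Add(-5, Add(Pow(v, 2), Mul(-7, M))) = Add(-5, Pow(v, 2), Mul(-7, M)))
Mul(Function('X')(14, -4), Add(461, 284)) = Mul(Add(-5, Pow(-4, 2), Mul(-7, 14)), Add(461, 284)) = Mul(Add(-5, 16, -98), 745) = Mul(-87, 745) = -64815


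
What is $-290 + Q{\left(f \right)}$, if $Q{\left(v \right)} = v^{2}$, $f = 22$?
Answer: $194$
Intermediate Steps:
$-290 + Q{\left(f \right)} = -290 + 22^{2} = -290 + 484 = 194$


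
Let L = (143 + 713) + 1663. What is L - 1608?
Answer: 911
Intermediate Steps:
L = 2519 (L = 856 + 1663 = 2519)
L - 1608 = 2519 - 1608 = 911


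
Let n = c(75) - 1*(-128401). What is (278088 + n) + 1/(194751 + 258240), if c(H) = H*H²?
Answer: 375241436725/452991 ≈ 8.2836e+5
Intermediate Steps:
c(H) = H³
n = 550276 (n = 75³ - 1*(-128401) = 421875 + 128401 = 550276)
(278088 + n) + 1/(194751 + 258240) = (278088 + 550276) + 1/(194751 + 258240) = 828364 + 1/452991 = 375241436725/452991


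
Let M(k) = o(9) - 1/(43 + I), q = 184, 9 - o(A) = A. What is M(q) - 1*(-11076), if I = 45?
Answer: 974687/88 ≈ 11076.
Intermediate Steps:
o(A) = 9 - A
M(k) = -1/88 (M(k) = (9 - 1*9) - 1/(43 + 45) = (9 - 9) - 1/88 = 0 - 1*1/88 = 0 - 1/88 = -1/88)
M(q) - 1*(-11076) = -1/88 - 1*(-11076) = -1/88 + 11076 = 974687/88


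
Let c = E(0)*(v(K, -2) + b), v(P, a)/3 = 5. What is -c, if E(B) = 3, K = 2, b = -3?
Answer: -36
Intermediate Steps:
v(P, a) = 15 (v(P, a) = 3*5 = 15)
c = 36 (c = 3*(15 - 3) = 3*12 = 36)
-c = -1*36 = -36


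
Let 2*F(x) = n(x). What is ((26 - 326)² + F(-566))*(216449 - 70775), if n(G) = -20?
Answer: 13109203260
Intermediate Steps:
F(x) = -10 (F(x) = (½)*(-20) = -10)
((26 - 326)² + F(-566))*(216449 - 70775) = ((26 - 326)² - 10)*(216449 - 70775) = ((-300)² - 10)*145674 = (90000 - 10)*145674 = 89990*145674 = 13109203260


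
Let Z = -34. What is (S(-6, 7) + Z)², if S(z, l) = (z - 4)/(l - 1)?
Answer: 11449/9 ≈ 1272.1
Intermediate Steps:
S(z, l) = (-4 + z)/(-1 + l)
(S(-6, 7) + Z)² = ((-4 - 6)/(-1 + 7) - 34)² = (-10/6 - 34)² = ((⅙)*(-10) - 34)² = (-5/3 - 34)² = (-107/3)² = 11449/9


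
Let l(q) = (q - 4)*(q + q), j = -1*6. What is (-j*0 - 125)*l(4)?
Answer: 0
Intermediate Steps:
j = -6
l(q) = 2*q*(-4 + q) (l(q) = (-4 + q)*(2*q) = 2*q*(-4 + q))
(-j*0 - 125)*l(4) = (-1*(-6)*0 - 125)*(2*4*(-4 + 4)) = (6*0 - 125)*(2*4*0) = (0 - 125)*0 = -125*0 = 0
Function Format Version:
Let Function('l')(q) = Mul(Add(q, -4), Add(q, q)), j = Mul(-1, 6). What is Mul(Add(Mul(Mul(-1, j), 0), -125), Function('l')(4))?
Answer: 0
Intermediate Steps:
j = -6
Function('l')(q) = Mul(2, q, Add(-4, q)) (Function('l')(q) = Mul(Add(-4, q), Mul(2, q)) = Mul(2, q, Add(-4, q)))
Mul(Add(Mul(Mul(-1, j), 0), -125), Function('l')(4)) = Mul(Add(Mul(Mul(-1, -6), 0), -125), Mul(2, 4, Add(-4, 4))) = Mul(Add(Mul(6, 0), -125), Mul(2, 4, 0)) = Mul(Add(0, -125), 0) = Mul(-125, 0) = 0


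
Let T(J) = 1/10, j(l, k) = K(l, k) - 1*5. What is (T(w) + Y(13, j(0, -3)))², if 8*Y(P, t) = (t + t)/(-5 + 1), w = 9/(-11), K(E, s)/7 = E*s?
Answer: 1089/6400 ≈ 0.17016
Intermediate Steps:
K(E, s) = 7*E*s (K(E, s) = 7*(E*s) = 7*E*s)
j(l, k) = -5 + 7*k*l (j(l, k) = 7*l*k - 1*5 = 7*k*l - 5 = -5 + 7*k*l)
w = -9/11 (w = 9*(-1/11) = -9/11 ≈ -0.81818)
T(J) = ⅒
Y(P, t) = -t/16 (Y(P, t) = ((t + t)/(-5 + 1))/8 = ((2*t)/(-4))/8 = ((2*t)*(-¼))/8 = (-t/2)/8 = -t/16)
(T(w) + Y(13, j(0, -3)))² = (⅒ - (-5 + 7*(-3)*0)/16)² = (⅒ - (-5 + 0)/16)² = (⅒ - 1/16*(-5))² = (⅒ + 5/16)² = (33/80)² = 1089/6400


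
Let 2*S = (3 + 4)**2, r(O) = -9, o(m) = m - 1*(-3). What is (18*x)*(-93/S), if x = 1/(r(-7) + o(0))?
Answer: 558/49 ≈ 11.388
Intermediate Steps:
o(m) = 3 + m (o(m) = m + 3 = 3 + m)
S = 49/2 (S = (3 + 4)**2/2 = (1/2)*7**2 = (1/2)*49 = 49/2 ≈ 24.500)
x = -1/6 (x = 1/(-9 + (3 + 0)) = 1/(-9 + 3) = 1/(-6) = -1/6 ≈ -0.16667)
(18*x)*(-93/S) = (18*(-1/6))*(-93/49/2) = -(-279)*2/49 = -3*(-186/49) = 558/49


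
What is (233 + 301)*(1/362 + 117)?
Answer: 11308785/181 ≈ 62480.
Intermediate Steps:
(233 + 301)*(1/362 + 117) = 534*(1/362 + 117) = 534*(42355/362) = 11308785/181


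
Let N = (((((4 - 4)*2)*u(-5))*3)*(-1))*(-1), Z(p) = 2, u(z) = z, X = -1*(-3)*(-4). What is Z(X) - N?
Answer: 2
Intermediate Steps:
X = -12 (X = 3*(-4) = -12)
N = 0 (N = (((((4 - 4)*2)*(-5))*3)*(-1))*(-1) = ((((0*2)*(-5))*3)*(-1))*(-1) = (((0*(-5))*3)*(-1))*(-1) = ((0*3)*(-1))*(-1) = (0*(-1))*(-1) = 0*(-1) = 0)
Z(X) - N = 2 - 1*0 = 2 + 0 = 2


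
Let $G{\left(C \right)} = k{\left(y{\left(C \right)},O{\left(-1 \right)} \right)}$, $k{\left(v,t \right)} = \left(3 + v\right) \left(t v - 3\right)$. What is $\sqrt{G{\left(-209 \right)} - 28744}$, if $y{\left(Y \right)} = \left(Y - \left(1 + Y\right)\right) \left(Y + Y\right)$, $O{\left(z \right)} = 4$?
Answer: $\sqrt{673905} \approx 820.92$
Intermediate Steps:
$y{\left(Y \right)} = - 2 Y$
$k{\left(v,t \right)} = \left(-3 + t v\right) \left(3 + v\right)$ ($k{\left(v,t \right)} = \left(3 + v\right) \left(t v - 3\right) = \left(3 + v\right) \left(-3 + t v\right) = \left(-3 + t v\right) \left(3 + v\right)$)
$G{\left(C \right)} = -9 - 18 C + 16 C^{2}$ ($G{\left(C \right)} = -9 - 3 \left(- 2 C\right) + 4 \left(- 2 C\right)^{2} + 3 \cdot 4 \left(- 2 C\right) = -9 + 6 C + 4 \cdot 4 C^{2} - 24 C = -9 + 6 C + 16 C^{2} - 24 C = -9 - 18 C + 16 C^{2}$)
$\sqrt{G{\left(-209 \right)} - 28744} = \sqrt{\left(-9 - -3762 + 16 \left(-209\right)^{2}\right) - 28744} = \sqrt{\left(-9 + 3762 + 16 \cdot 43681\right) - 28744} = \sqrt{\left(-9 + 3762 + 698896\right) - 28744} = \sqrt{702649 - 28744} = \sqrt{673905}$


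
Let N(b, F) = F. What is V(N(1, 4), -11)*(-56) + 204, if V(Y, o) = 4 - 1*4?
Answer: 204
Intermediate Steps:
V(Y, o) = 0 (V(Y, o) = 4 - 4 = 0)
V(N(1, 4), -11)*(-56) + 204 = 0*(-56) + 204 = 0 + 204 = 204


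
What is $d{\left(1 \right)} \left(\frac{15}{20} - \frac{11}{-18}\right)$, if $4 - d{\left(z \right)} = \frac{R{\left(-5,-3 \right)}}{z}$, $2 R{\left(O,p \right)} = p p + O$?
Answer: $\frac{49}{18} \approx 2.7222$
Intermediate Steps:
$R{\left(O,p \right)} = \frac{O}{2} + \frac{p^{2}}{2}$ ($R{\left(O,p \right)} = \frac{p p + O}{2} = \frac{p^{2} + O}{2} = \frac{O + p^{2}}{2} = \frac{O}{2} + \frac{p^{2}}{2}$)
$d{\left(z \right)} = 4 - \frac{2}{z}$ ($d{\left(z \right)} = 4 - \frac{\frac{1}{2} \left(-5\right) + \frac{\left(-3\right)^{2}}{2}}{z} = 4 - \frac{- \frac{5}{2} + \frac{1}{2} \cdot 9}{z} = 4 - \frac{- \frac{5}{2} + \frac{9}{2}}{z} = 4 - \frac{2}{z}$)
$d{\left(1 \right)} \left(\frac{15}{20} - \frac{11}{-18}\right) = \left(4 - \frac{2}{1}\right) \left(\frac{15}{20} - \frac{11}{-18}\right) = \left(4 - 2\right) \left(15 \cdot \frac{1}{20} - - \frac{11}{18}\right) = \left(4 - 2\right) \left(\frac{3}{4} + \frac{11}{18}\right) = 2 \cdot \frac{49}{36} = \frac{49}{18}$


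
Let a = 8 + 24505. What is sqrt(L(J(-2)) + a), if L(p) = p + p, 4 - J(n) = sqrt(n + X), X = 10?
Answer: sqrt(24521 - 4*sqrt(2)) ≈ 156.57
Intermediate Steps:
a = 24513
J(n) = 4 - sqrt(10 + n) (J(n) = 4 - sqrt(n + 10) = 4 - sqrt(10 + n))
L(p) = 2*p
sqrt(L(J(-2)) + a) = sqrt(2*(4 - sqrt(10 - 2)) + 24513) = sqrt(2*(4 - sqrt(8)) + 24513) = sqrt(2*(4 - 2*sqrt(2)) + 24513) = sqrt((8 - 4*sqrt(2)) + 24513) = sqrt(24521 - 4*sqrt(2))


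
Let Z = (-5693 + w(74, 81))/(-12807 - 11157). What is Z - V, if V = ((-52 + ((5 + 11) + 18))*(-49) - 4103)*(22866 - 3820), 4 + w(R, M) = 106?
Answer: 1470123491615/23964 ≈ 6.1347e+7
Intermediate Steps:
w(R, M) = 102 (w(R, M) = -4 + 106 = 102)
Z = 5591/23964 (Z = (-5693 + 102)/(-12807 - 11157) = -5591/(-23964) = -5591*(-1/23964) = 5591/23964 ≈ 0.23331)
V = -61347166 (V = ((-52 + (16 + 18))*(-49) - 4103)*19046 = ((-52 + 34)*(-49) - 4103)*19046 = (-18*(-49) - 4103)*19046 = (882 - 4103)*19046 = -3221*19046 = -61347166)
Z - V = 5591/23964 - 1*(-61347166) = 5591/23964 + 61347166 = 1470123491615/23964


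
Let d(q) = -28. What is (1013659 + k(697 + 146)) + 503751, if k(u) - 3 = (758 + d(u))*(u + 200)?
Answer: 2278803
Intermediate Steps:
k(u) = 146003 + 730*u (k(u) = 3 + (758 - 28)*(u + 200) = 3 + 730*(200 + u) = 3 + (146000 + 730*u) = 146003 + 730*u)
(1013659 + k(697 + 146)) + 503751 = (1013659 + (146003 + 730*(697 + 146))) + 503751 = (1013659 + (146003 + 730*843)) + 503751 = (1013659 + (146003 + 615390)) + 503751 = (1013659 + 761393) + 503751 = 1775052 + 503751 = 2278803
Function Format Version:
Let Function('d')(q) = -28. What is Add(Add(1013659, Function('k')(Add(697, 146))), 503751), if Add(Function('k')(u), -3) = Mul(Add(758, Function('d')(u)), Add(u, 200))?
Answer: 2278803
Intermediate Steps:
Function('k')(u) = Add(146003, Mul(730, u)) (Function('k')(u) = Add(3, Mul(Add(758, -28), Add(u, 200))) = Add(3, Mul(730, Add(200, u))) = Add(3, Add(146000, Mul(730, u))) = Add(146003, Mul(730, u)))
Add(Add(1013659, Function('k')(Add(697, 146))), 503751) = Add(Add(1013659, Add(146003, Mul(730, Add(697, 146)))), 503751) = Add(Add(1013659, Add(146003, Mul(730, 843))), 503751) = Add(Add(1013659, Add(146003, 615390)), 503751) = Add(Add(1013659, 761393), 503751) = Add(1775052, 503751) = 2278803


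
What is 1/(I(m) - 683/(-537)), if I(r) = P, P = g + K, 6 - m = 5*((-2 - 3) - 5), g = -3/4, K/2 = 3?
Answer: 2148/14009 ≈ 0.15333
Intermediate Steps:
K = 6 (K = 2*3 = 6)
g = -3/4 (g = -3*1/4 = -3/4 ≈ -0.75000)
m = 56 (m = 6 - 5*((-2 - 3) - 5) = 6 - 5*(-5 - 5) = 6 - 5*(-10) = 6 - 1*(-50) = 6 + 50 = 56)
P = 21/4 (P = -3/4 + 6 = 21/4 ≈ 5.2500)
I(r) = 21/4
1/(I(m) - 683/(-537)) = 1/(21/4 - 683/(-537)) = 1/(21/4 - 683*(-1/537)) = 1/(21/4 + 683/537) = 1/(14009/2148) = 2148/14009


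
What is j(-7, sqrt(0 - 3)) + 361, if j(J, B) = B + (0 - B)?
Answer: 361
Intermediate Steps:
j(J, B) = 0 (j(J, B) = B - B = 0)
j(-7, sqrt(0 - 3)) + 361 = 0 + 361 = 361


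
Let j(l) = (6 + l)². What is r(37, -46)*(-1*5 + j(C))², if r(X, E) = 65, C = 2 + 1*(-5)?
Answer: 1040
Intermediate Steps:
C = -3 (C = 2 - 5 = -3)
r(37, -46)*(-1*5 + j(C))² = 65*(-1*5 + (6 - 3)²)² = 65*(-5 + 3²)² = 65*(-5 + 9)² = 65*4² = 65*16 = 1040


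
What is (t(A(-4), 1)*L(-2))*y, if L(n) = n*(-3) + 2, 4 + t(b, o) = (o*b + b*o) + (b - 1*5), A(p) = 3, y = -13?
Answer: 0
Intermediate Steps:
t(b, o) = -9 + b + 2*b*o (t(b, o) = -4 + ((o*b + b*o) + (b - 1*5)) = -4 + ((b*o + b*o) + (b - 5)) = -4 + (2*b*o + (-5 + b)) = -4 + (-5 + b + 2*b*o) = -9 + b + 2*b*o)
L(n) = 2 - 3*n (L(n) = -3*n + 2 = 2 - 3*n)
(t(A(-4), 1)*L(-2))*y = ((-9 + 3 + 2*3*1)*(2 - 3*(-2)))*(-13) = ((-9 + 3 + 6)*(2 + 6))*(-13) = (0*8)*(-13) = 0*(-13) = 0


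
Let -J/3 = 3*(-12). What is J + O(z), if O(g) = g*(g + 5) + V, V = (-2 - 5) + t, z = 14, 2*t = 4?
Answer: 369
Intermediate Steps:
t = 2 (t = (1/2)*4 = 2)
V = -5 (V = (-2 - 5) + 2 = -7 + 2 = -5)
O(g) = -5 + g*(5 + g) (O(g) = g*(g + 5) - 5 = g*(5 + g) - 5 = -5 + g*(5 + g))
J = 108 (J = -9*(-12) = -3*(-36) = 108)
J + O(z) = 108 + (-5 + 14**2 + 5*14) = 108 + (-5 + 196 + 70) = 108 + 261 = 369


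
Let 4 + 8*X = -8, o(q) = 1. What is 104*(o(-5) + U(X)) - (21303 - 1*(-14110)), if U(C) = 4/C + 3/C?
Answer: -107383/3 ≈ -35794.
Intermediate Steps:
X = -3/2 (X = -½ + (⅛)*(-8) = -½ - 1 = -3/2 ≈ -1.5000)
U(C) = 7/C
104*(o(-5) + U(X)) - (21303 - 1*(-14110)) = 104*(1 + 7/(-3/2)) - (21303 - 1*(-14110)) = 104*(1 + 7*(-⅔)) - (21303 + 14110) = 104*(1 - 14/3) - 1*35413 = 104*(-11/3) - 35413 = -1144/3 - 35413 = -107383/3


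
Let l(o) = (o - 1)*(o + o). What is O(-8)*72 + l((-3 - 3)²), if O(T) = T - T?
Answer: 2520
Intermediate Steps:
O(T) = 0
l(o) = 2*o*(-1 + o) (l(o) = (-1 + o)*(2*o) = 2*o*(-1 + o))
O(-8)*72 + l((-3 - 3)²) = 0*72 + 2*(-3 - 3)²*(-1 + (-3 - 3)²) = 0 + 2*(-6)²*(-1 + (-6)²) = 0 + 2*36*(-1 + 36) = 0 + 2*36*35 = 0 + 2520 = 2520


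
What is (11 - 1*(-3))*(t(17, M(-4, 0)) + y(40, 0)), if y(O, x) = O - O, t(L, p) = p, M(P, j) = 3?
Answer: 42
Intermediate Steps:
y(O, x) = 0
(11 - 1*(-3))*(t(17, M(-4, 0)) + y(40, 0)) = (11 - 1*(-3))*(3 + 0) = (11 + 3)*3 = 14*3 = 42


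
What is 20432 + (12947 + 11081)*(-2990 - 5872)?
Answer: -212915704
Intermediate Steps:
20432 + (12947 + 11081)*(-2990 - 5872) = 20432 + 24028*(-8862) = 20432 - 212936136 = -212915704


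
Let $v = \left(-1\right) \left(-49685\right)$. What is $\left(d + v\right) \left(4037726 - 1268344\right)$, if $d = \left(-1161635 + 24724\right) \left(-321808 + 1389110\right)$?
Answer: $-3360443818297807934$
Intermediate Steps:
$v = 49685$
$d = -1213427384122$ ($d = \left(-1136911\right) 1067302 = -1213427384122$)
$\left(d + v\right) \left(4037726 - 1268344\right) = \left(-1213427384122 + 49685\right) \left(4037726 - 1268344\right) = \left(-1213427334437\right) 2769382 = -3360443818297807934$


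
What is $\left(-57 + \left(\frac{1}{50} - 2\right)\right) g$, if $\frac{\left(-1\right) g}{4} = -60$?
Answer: $- \frac{70776}{5} \approx -14155.0$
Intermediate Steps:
$g = 240$ ($g = \left(-4\right) \left(-60\right) = 240$)
$\left(-57 + \left(\frac{1}{50} - 2\right)\right) g = \left(-57 + \left(\frac{1}{50} - 2\right)\right) 240 = \left(-57 - \frac{99}{50}\right) 240 = \left(- \frac{2949}{50}\right) 240 = - \frac{70776}{5}$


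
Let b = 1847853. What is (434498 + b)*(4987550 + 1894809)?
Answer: 15707958946009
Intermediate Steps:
(434498 + b)*(4987550 + 1894809) = (434498 + 1847853)*(4987550 + 1894809) = 2282351*6882359 = 15707958946009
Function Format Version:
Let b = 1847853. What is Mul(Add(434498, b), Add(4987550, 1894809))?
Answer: 15707958946009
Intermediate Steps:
Mul(Add(434498, b), Add(4987550, 1894809)) = Mul(Add(434498, 1847853), Add(4987550, 1894809)) = Mul(2282351, 6882359) = 15707958946009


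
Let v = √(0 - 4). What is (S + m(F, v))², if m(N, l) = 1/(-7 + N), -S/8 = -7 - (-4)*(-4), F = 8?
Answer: 34225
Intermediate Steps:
v = 2*I (v = √(-4) = 2*I ≈ 2.0*I)
S = 184 (S = -8*(-7 - (-4)*(-4)) = -8*(-7 - 1*16) = -8*(-7 - 16) = -8*(-23) = 184)
(S + m(F, v))² = (184 + 1/(-7 + 8))² = (184 + 1/1)² = (184 + 1)² = 185² = 34225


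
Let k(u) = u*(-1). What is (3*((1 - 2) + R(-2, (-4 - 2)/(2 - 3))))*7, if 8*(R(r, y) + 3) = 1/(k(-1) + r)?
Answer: -693/8 ≈ -86.625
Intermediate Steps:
k(u) = -u
R(r, y) = -3 + 1/(8*(1 + r)) (R(r, y) = -3 + 1/(8*(-1*(-1) + r)) = -3 + 1/(8*(1 + r)))
(3*((1 - 2) + R(-2, (-4 - 2)/(2 - 3))))*7 = (3*((1 - 2) + (-23 - 24*(-2))/(8*(1 - 2))))*7 = (3*(-1 + (⅛)*(-23 + 48)/(-1)))*7 = (3*(-1 + (⅛)*(-1)*25))*7 = (3*(-1 - 25/8))*7 = (3*(-33/8))*7 = -99/8*7 = -693/8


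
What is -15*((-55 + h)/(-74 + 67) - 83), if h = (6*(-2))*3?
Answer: 1050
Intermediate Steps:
h = -36 (h = -12*3 = -36)
-15*((-55 + h)/(-74 + 67) - 83) = -15*((-55 - 36)/(-74 + 67) - 83) = -15*(-91/(-7) - 83) = -15*(-91*(-1/7) - 83) = -15*(13 - 83) = -15*(-70) = 1050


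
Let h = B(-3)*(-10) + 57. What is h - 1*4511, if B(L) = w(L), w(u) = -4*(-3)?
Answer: -4574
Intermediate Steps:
w(u) = 12
B(L) = 12
h = -63 (h = 12*(-10) + 57 = -120 + 57 = -63)
h - 1*4511 = -63 - 1*4511 = -63 - 4511 = -4574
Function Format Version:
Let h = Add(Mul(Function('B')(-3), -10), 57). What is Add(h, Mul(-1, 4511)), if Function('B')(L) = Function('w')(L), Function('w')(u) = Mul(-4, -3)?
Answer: -4574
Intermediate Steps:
Function('w')(u) = 12
Function('B')(L) = 12
h = -63 (h = Add(Mul(12, -10), 57) = Add(-120, 57) = -63)
Add(h, Mul(-1, 4511)) = Add(-63, Mul(-1, 4511)) = Add(-63, -4511) = -4574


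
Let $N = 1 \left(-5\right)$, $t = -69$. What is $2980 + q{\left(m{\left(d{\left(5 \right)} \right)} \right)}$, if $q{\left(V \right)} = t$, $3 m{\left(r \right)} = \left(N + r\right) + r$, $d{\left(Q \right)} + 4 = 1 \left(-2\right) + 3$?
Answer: $2911$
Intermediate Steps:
$d{\left(Q \right)} = -3$ ($d{\left(Q \right)} = -4 + \left(1 \left(-2\right) + 3\right) = -4 + \left(-2 + 3\right) = -4 + 1 = -3$)
$N = -5$
$m{\left(r \right)} = - \frac{5}{3} + \frac{2 r}{3}$ ($m{\left(r \right)} = \frac{\left(-5 + r\right) + r}{3} = \frac{-5 + 2 r}{3} = - \frac{5}{3} + \frac{2 r}{3}$)
$q{\left(V \right)} = -69$
$2980 + q{\left(m{\left(d{\left(5 \right)} \right)} \right)} = 2980 - 69 = 2911$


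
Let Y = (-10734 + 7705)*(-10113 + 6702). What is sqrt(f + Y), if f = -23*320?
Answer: sqrt(10324559) ≈ 3213.2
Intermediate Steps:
f = -7360
Y = 10331919 (Y = -3029*(-3411) = 10331919)
sqrt(f + Y) = sqrt(-7360 + 10331919) = sqrt(10324559)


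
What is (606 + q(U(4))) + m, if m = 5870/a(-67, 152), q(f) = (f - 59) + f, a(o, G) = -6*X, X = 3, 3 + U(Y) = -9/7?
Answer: 13376/63 ≈ 212.32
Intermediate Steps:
U(Y) = -30/7 (U(Y) = -3 - 9/7 = -30/7)
a(o, G) = -18 (a(o, G) = -6*3 = -18)
q(f) = -59 + 2*f (q(f) = (-59 + f) + f = -59 + 2*f)
m = -2935/9 (m = 5870/(-18) = 5870*(-1/18) = -2935/9 ≈ -326.11)
(606 + q(U(4))) + m = (606 + (-59 + 2*(-30/7))) - 2935/9 = (606 + (-59 - 60/7)) - 2935/9 = (606 - 473/7) - 2935/9 = 3769/7 - 2935/9 = 13376/63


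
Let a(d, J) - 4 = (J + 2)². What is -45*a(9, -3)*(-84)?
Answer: 18900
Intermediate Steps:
a(d, J) = 4 + (2 + J)² (a(d, J) = 4 + (J + 2)² = 4 + (2 + J)²)
-45*a(9, -3)*(-84) = -45*(4 + (2 - 3)²)*(-84) = -45*(4 + (-1)²)*(-84) = -45*(4 + 1)*(-84) = -45*5*(-84) = -225*(-84) = 18900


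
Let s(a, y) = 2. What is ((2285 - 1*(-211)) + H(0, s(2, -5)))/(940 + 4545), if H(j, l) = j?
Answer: 2496/5485 ≈ 0.45506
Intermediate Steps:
((2285 - 1*(-211)) + H(0, s(2, -5)))/(940 + 4545) = ((2285 - 1*(-211)) + 0)/(940 + 4545) = ((2285 + 211) + 0)/5485 = (2496 + 0)*(1/5485) = 2496*(1/5485) = 2496/5485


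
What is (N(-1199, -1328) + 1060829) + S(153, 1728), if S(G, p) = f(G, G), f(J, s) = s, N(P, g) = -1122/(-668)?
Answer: 354368549/334 ≈ 1.0610e+6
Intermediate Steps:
N(P, g) = 561/334 (N(P, g) = -1122*(-1/668) = 561/334)
S(G, p) = G
(N(-1199, -1328) + 1060829) + S(153, 1728) = (561/334 + 1060829) + 153 = 354317447/334 + 153 = 354368549/334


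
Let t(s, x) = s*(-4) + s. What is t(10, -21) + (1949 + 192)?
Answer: 2111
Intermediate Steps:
t(s, x) = -3*s (t(s, x) = -4*s + s = -3*s)
t(10, -21) + (1949 + 192) = -3*10 + (1949 + 192) = -30 + 2141 = 2111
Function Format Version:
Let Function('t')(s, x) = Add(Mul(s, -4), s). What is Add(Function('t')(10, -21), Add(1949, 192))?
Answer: 2111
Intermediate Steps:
Function('t')(s, x) = Mul(-3, s) (Function('t')(s, x) = Add(Mul(-4, s), s) = Mul(-3, s))
Add(Function('t')(10, -21), Add(1949, 192)) = Add(Mul(-3, 10), Add(1949, 192)) = Add(-30, 2141) = 2111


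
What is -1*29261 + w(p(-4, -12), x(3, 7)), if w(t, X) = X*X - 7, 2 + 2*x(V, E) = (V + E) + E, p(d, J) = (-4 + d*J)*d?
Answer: -116847/4 ≈ -29212.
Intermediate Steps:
p(d, J) = d*(-4 + J*d) (p(d, J) = (-4 + J*d)*d = d*(-4 + J*d))
x(V, E) = -1 + E + V/2 (x(V, E) = -1 + ((V + E) + E)/2 = -1 + ((E + V) + E)/2 = -1 + (V + 2*E)/2 = -1 + (E + V/2) = -1 + E + V/2)
w(t, X) = -7 + X² (w(t, X) = X² - 7 = -7 + X²)
-1*29261 + w(p(-4, -12), x(3, 7)) = -1*29261 + (-7 + (-1 + 7 + (½)*3)²) = -29261 + (-7 + (-1 + 7 + 3/2)²) = -29261 + (-7 + (15/2)²) = -29261 + (-7 + 225/4) = -29261 + 197/4 = -116847/4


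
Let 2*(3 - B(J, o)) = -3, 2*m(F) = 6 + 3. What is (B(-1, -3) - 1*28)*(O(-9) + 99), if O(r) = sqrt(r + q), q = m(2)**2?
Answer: -4653/2 - 141*sqrt(5)/4 ≈ -2405.3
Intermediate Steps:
m(F) = 9/2 (m(F) = (6 + 3)/2 = (1/2)*9 = 9/2)
B(J, o) = 9/2 (B(J, o) = 3 - 1/2*(-3) = 3 + 3/2 = 9/2)
q = 81/4 (q = (9/2)**2 = 81/4 ≈ 20.250)
O(r) = sqrt(81/4 + r) (O(r) = sqrt(r + 81/4) = sqrt(81/4 + r))
(B(-1, -3) - 1*28)*(O(-9) + 99) = (9/2 - 1*28)*(sqrt(81 + 4*(-9))/2 + 99) = (9/2 - 28)*(sqrt(81 - 36)/2 + 99) = -47*(sqrt(45)/2 + 99)/2 = -47*((3*sqrt(5))/2 + 99)/2 = -47*(3*sqrt(5)/2 + 99)/2 = -47*(99 + 3*sqrt(5)/2)/2 = -4653/2 - 141*sqrt(5)/4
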